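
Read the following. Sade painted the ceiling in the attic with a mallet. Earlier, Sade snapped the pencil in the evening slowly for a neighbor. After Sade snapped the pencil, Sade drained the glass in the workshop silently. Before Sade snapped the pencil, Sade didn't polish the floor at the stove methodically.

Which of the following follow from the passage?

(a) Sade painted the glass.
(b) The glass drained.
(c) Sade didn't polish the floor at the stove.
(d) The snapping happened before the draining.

(b), (d)

(a) Not entailed — Sade painted the ceiling, not the glass; the glass belongs to the draining event.
(b) Entailed — 'Sade drained the glass' is causative; it entails the inchoative 'the glass drained'.
(c) Not entailed — dropping 'methodically' under negation is not valid — the original leaves open that Sade polished the floor some other way.
(d) Entailed — the narrative places the snapping before the draining.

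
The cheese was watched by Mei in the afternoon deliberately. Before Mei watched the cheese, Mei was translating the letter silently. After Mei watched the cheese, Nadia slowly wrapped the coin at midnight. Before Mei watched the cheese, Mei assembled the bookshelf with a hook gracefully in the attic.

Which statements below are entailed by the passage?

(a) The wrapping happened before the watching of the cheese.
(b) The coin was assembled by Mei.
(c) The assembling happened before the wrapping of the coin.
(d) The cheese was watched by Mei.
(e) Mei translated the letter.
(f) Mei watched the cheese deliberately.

(a) Not entailed — the narrative places the watching before the wrapping, not after.
(b) Not entailed — Mei assembled the bookshelf, not the coin; the coin belongs to the wrapping event.
(c) Entailed — the narrative places the assembling before the wrapping.
(d) Entailed — dropping 'deliberately', 'in the afternoon' leaves a sub-description the original still satisfies.
(e) Not entailed — 'was translating' is progressive on an accomplishment; it does not entail the completed 'translated'.
(f) Entailed — the original entails any weakening of itself; this just drops 'in the afternoon'.

(c), (d), (f)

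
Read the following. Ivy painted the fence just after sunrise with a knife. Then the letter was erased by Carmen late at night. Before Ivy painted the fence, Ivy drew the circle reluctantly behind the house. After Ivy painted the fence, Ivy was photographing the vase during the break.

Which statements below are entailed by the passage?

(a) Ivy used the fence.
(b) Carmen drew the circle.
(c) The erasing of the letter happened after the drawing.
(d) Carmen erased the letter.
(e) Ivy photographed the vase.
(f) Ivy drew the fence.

(a) Not entailed — the fence is the patient, not an instrument — Ivy used a knife.
(b) Not entailed — the passage has Ivy drawing the circle, not Carmen.
(c) Entailed — the narrative places the drawing before the erasing.
(d) Entailed — this follows by dropping conjuncts from the erasing event's description.
(e) Not entailed — 'was photographing' is progressive on an accomplishment; it does not entail the completed 'photographed'.
(f) Not entailed — Ivy drew the circle, not the fence; the fence belongs to the painting event.

(c), (d)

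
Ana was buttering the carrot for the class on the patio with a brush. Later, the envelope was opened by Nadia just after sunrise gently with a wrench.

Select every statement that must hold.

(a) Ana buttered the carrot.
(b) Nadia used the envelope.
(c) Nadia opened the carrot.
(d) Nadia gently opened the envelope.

(a) Not entailed — 'was buttering' is progressive on an accomplishment; it does not entail the completed 'buttered'.
(b) Not entailed — the envelope is the patient, not an instrument — Nadia used a wrench.
(c) Not entailed — Nadia opened the envelope, not the carrot; the carrot belongs to the buttering event.
(d) Entailed — every conjunct here is already in the original opening event.

(d)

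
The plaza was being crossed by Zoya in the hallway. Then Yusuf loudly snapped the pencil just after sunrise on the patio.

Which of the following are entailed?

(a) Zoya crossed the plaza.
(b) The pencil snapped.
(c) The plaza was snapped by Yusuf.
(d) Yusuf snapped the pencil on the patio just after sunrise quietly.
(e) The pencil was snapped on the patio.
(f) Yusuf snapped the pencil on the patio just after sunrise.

(b), (e), (f)

(a) Not entailed — 'was crossing' is progressive on an accomplishment; it does not entail the completed 'crossed'.
(b) Entailed — 'Yusuf snapped the pencil' is causative; it entails the inchoative 'the pencil snapped'.
(c) Not entailed — Yusuf snapped the pencil, not the plaza; the plaza belongs to the crossing event.
(d) Not entailed — 'quietly' adds a manner not in (and inconsistent with) the original.
(e) Entailed — this follows by dropping conjuncts from the snapping event's description.
(f) Entailed — dropping 'loudly' leaves a sub-description the original still satisfies.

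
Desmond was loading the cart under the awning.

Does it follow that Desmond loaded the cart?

'was loading' is progressive; for an accomplishment like 'load the cart', it doesn't entail completion.

no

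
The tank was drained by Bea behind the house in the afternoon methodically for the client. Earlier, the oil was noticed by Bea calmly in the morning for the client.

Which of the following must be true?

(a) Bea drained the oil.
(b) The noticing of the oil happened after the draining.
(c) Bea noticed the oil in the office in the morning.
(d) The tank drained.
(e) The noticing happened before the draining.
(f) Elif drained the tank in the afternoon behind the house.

(d), (e)

(a) Not entailed — Bea drained the tank, not the oil; the oil belongs to the noticing event.
(b) Not entailed — the narrative places the noticing before the draining, not after.
(c) Not entailed — 'in the office' adds information not in the original event.
(d) Entailed — 'Bea drained the tank' is causative; it entails the inchoative 'the tank drained'.
(e) Entailed — the narrative places the noticing before the draining.
(f) Not entailed — the passage has Bea draining the tank, not Elif.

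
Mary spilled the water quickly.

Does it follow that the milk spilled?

no

Nothing is said about any milk; only the water is affected.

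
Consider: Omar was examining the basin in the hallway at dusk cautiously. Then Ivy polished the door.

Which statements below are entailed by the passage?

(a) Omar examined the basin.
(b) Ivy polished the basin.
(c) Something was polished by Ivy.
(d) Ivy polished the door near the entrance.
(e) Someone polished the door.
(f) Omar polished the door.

(a), (c), (e)

(a) Entailed — 'examine' is an activity; 'was examining' entails that some examining happened, so 'examined' holds.
(b) Not entailed — Ivy polished the door, not the basin; the basin belongs to the examining event.
(c) Entailed — generalizing the patient leaves a sub-description the original still satisfies.
(d) Not entailed — 'near the entrance' adds information not in the original event.
(e) Entailed — every conjunct here is already in the original polishing event.
(f) Not entailed — the passage has Ivy polishing the door, not Omar.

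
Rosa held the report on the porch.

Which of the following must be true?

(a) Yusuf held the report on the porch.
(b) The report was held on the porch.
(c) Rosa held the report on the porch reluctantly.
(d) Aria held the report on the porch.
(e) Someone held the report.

(b), (e)

(a) Not entailed — the passage has Rosa holding the report, not Yusuf.
(b) Entailed — every conjunct here is already in the original holding event.
(c) Not entailed — 'reluctantly' adds information not in the original event.
(d) Not entailed — the passage has Rosa holding the report, not Aria.
(e) Entailed — every conjunct here is already in the original holding event.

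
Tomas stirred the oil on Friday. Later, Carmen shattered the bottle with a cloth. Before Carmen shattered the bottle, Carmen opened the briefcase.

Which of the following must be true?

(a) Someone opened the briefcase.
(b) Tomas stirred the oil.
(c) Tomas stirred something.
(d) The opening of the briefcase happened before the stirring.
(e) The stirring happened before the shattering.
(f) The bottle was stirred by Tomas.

(a), (b), (c), (e)

(a) Entailed — the original entails any weakening of itself; this just generalizes the agent.
(b) Entailed — this follows by dropping conjuncts from the stirring event's description.
(c) Entailed — this follows by dropping conjuncts from the stirring event's description.
(d) Not entailed — the narrative doesn't order the opening relative to the stirring.
(e) Entailed — the narrative places the stirring before the shattering.
(f) Not entailed — Tomas stirred the oil, not the bottle; the bottle belongs to the shattering event.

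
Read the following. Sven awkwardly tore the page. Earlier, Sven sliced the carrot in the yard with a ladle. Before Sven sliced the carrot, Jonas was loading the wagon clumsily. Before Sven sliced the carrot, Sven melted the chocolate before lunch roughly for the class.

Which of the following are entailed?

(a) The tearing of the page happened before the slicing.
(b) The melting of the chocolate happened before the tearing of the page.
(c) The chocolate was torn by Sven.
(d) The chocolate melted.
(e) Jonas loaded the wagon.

(a) Not entailed — the narrative places the slicing before the tearing, not after.
(b) Entailed — the narrative places the melting before the tearing.
(c) Not entailed — Sven tore the page, not the chocolate; the chocolate belongs to the melting event.
(d) Entailed — 'Sven melted the chocolate' is causative; it entails the inchoative 'the chocolate melted'.
(e) Not entailed — 'was loading' is progressive on an accomplishment; it does not entail the completed 'loaded'.

(b), (d)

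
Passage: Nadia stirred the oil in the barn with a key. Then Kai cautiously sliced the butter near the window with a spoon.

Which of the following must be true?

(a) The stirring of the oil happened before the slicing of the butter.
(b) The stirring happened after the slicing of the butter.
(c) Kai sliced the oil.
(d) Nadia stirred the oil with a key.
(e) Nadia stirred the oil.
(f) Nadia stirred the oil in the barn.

(a) Entailed — the narrative places the stirring before the slicing.
(b) Not entailed — the narrative places the stirring before the slicing, not after.
(c) Not entailed — Kai sliced the butter, not the oil; the oil belongs to the stirring event.
(d) Entailed — the original entails any weakening of itself; this just drops 'in the barn'.
(e) Entailed — dropping 'in the barn', 'with a key' leaves a sub-description the original still satisfies.
(f) Entailed — the original entails any weakening of itself; this just drops 'with a key'.

(a), (d), (e), (f)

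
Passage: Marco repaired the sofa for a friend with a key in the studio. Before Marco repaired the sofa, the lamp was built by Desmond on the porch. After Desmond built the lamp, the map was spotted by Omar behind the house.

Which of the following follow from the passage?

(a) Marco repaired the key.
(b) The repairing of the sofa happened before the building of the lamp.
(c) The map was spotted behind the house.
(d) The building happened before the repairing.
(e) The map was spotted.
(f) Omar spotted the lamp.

(a) Not entailed — the key is the instrument, not what was repaired.
(b) Not entailed — the narrative places the building before the repairing, not after.
(c) Entailed — every conjunct here is already in the original spotting event.
(d) Entailed — the narrative places the building before the repairing.
(e) Entailed — every conjunct here is already in the original spotting event.
(f) Not entailed — Omar spotted the map, not the lamp; the lamp belongs to the building event.

(c), (d), (e)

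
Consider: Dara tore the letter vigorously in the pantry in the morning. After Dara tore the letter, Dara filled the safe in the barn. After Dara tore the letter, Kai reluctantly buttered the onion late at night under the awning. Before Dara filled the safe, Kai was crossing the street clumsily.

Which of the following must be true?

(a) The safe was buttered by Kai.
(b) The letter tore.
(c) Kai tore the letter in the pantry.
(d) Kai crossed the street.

(b)

(a) Not entailed — Kai buttered the onion, not the safe; the safe belongs to the filling event.
(b) Entailed — 'Dara tore the letter' is causative; it entails the inchoative 'the letter tore'.
(c) Not entailed — the passage has Dara tearing the letter, not Kai.
(d) Not entailed — 'was crossing' is progressive on an accomplishment; it does not entail the completed 'crossed'.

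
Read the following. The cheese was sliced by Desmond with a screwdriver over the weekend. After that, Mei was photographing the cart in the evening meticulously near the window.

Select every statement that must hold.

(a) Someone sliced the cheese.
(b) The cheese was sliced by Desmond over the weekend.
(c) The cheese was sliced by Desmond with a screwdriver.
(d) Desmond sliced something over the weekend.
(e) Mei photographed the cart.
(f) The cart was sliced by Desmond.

(a) Entailed — every conjunct here is already in the original slicing event.
(b) Entailed — this follows by dropping conjuncts from the slicing event's description.
(c) Entailed — this follows by dropping conjuncts from the slicing event's description.
(d) Entailed — the original entails any weakening of itself; this just drops 'with a screwdriver' and generalizes the patient.
(e) Not entailed — 'was photographing' is progressive on an accomplishment; it does not entail the completed 'photographed'.
(f) Not entailed — Desmond sliced the cheese, not the cart; the cart belongs to the photographing event.

(a), (b), (c), (d)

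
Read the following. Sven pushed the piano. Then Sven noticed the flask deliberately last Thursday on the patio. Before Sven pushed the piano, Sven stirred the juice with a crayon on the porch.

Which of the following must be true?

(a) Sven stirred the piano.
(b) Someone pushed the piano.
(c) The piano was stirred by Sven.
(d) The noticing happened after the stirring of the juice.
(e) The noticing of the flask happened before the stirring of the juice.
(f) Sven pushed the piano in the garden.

(b), (d)

(a) Not entailed — Sven stirred the juice, not the piano; the piano belongs to the pushing event.
(b) Entailed — this follows by dropping conjuncts from the pushing event's description.
(c) Not entailed — Sven stirred the juice, not the piano; the piano belongs to the pushing event.
(d) Entailed — the narrative places the stirring before the noticing.
(e) Not entailed — the narrative places the stirring before the noticing, not after.
(f) Not entailed — 'in the garden' adds information not in the original event.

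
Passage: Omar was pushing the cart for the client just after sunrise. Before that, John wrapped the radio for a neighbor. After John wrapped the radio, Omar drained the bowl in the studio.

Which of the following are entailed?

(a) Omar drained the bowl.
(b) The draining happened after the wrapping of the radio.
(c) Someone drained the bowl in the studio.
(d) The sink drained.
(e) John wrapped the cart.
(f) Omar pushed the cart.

(a) Entailed — the original entails any weakening of itself; this just drops 'in the studio'.
(b) Entailed — the narrative places the wrapping before the draining.
(c) Entailed — generalizing the agent leaves a sub-description the original still satisfies.
(d) Not entailed — the bowl is what drained, not the sink.
(e) Not entailed — John wrapped the radio, not the cart; the cart belongs to the pushing event.
(f) Entailed — 'push' is an activity; 'was pushing' entails that some pushing happened, so 'pushed' holds.

(a), (b), (c), (f)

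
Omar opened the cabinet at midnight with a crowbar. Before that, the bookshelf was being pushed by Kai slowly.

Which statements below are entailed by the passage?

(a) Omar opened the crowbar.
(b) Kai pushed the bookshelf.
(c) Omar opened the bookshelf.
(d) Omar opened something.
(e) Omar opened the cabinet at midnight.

(a) Not entailed — the crowbar is the instrument, not what was opened.
(b) Entailed — 'push' is an activity; 'was pushing' entails that some pushing happened, so 'pushed' holds.
(c) Not entailed — Omar opened the cabinet, not the bookshelf; the bookshelf belongs to the pushing event.
(d) Entailed — every conjunct here is already in the original opening event.
(e) Entailed — the original entails any weakening of itself; this just drops 'with a crowbar'.

(b), (d), (e)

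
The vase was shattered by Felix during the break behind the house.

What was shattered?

'the vase' marks the patient of the shattering event.

the vase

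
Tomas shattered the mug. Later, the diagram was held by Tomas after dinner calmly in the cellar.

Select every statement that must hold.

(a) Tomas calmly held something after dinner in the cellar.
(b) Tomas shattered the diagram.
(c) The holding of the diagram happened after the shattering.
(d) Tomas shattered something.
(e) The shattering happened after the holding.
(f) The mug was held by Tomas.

(a), (c), (d)

(a) Entailed — every conjunct here is already in the original holding event.
(b) Not entailed — Tomas shattered the mug, not the diagram; the diagram belongs to the holding event.
(c) Entailed — the narrative places the shattering before the holding.
(d) Entailed — the original entails any weakening of itself; this just generalizes the patient.
(e) Not entailed — the narrative places the shattering before the holding, not after.
(f) Not entailed — Tomas held the diagram, not the mug; the mug belongs to the shattering event.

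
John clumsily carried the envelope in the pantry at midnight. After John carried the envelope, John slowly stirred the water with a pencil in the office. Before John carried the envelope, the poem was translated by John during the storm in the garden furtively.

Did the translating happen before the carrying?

The narrative orders the translating before the carrying.

yes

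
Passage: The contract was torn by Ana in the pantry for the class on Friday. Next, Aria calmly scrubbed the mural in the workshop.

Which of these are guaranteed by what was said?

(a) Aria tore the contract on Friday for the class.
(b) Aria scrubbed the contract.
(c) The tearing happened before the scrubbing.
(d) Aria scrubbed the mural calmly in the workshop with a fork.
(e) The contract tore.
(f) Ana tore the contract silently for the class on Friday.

(a) Not entailed — the passage has Ana tearing the contract, not Aria.
(b) Not entailed — Aria scrubbed the mural, not the contract; the contract belongs to the tearing event.
(c) Entailed — the narrative places the tearing before the scrubbing.
(d) Not entailed — 'with a fork' adds information not in the original event.
(e) Entailed — 'Ana tore the contract' is causative; it entails the inchoative 'the contract tore'.
(f) Not entailed — 'silently' adds information not in the original event.

(c), (e)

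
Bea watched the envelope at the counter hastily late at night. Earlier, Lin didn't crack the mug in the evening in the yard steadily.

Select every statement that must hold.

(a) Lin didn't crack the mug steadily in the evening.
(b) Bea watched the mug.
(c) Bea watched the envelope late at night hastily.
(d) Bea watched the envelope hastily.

(a) Not entailed — dropping 'in the yard' under negation is not valid — the original leaves open that Lin cracked the mug some other way.
(b) Not entailed — Bea watched the envelope, not the mug; the mug belongs to the cracking event.
(c) Entailed — the original entails any weakening of itself; this just drops 'at the counter'.
(d) Entailed — the original entails any weakening of itself; this just drops 'at the counter', 'late at night'.

(c), (d)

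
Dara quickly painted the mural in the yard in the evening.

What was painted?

'the mural' marks the patient of the painting event.

the mural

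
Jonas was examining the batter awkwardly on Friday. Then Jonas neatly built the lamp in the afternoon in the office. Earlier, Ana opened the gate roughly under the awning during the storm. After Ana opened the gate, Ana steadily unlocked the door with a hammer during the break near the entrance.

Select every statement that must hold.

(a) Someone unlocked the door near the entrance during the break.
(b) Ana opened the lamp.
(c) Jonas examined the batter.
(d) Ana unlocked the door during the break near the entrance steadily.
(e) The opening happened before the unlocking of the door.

(a), (c), (d), (e)

(a) Entailed — the original entails any weakening of itself; this just drops 'steadily', 'with a hammer' and generalizes the agent.
(b) Not entailed — Ana opened the gate, not the lamp; the lamp belongs to the building event.
(c) Entailed — 'examine' is an activity; 'was examining' entails that some examining happened, so 'examined' holds.
(d) Entailed — every conjunct here is already in the original unlocking event.
(e) Entailed — the narrative places the opening before the unlocking.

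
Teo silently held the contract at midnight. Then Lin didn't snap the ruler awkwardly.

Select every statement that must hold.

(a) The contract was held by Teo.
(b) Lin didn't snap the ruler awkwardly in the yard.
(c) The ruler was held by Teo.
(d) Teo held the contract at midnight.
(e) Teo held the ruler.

(a) Entailed — this follows by dropping conjuncts from the holding event's description.
(b) Entailed — under negation, adding a further restriction is entailed: if no such snapping event occurred, none occurred in the yard either.
(c) Not entailed — Teo held the contract, not the ruler; the ruler belongs to the snapping event.
(d) Entailed — this follows by dropping conjuncts from the holding event's description.
(e) Not entailed — Teo held the contract, not the ruler; the ruler belongs to the snapping event.

(a), (b), (d)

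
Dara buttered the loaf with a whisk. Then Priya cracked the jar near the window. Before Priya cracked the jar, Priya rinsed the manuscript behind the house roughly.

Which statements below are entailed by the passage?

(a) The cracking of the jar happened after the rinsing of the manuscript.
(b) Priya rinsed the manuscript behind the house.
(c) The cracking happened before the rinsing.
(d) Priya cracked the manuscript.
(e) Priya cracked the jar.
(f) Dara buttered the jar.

(a) Entailed — the narrative places the rinsing before the cracking.
(b) Entailed — this follows by dropping conjuncts from the rinsing event's description.
(c) Not entailed — the narrative places the rinsing before the cracking, not after.
(d) Not entailed — Priya cracked the jar, not the manuscript; the manuscript belongs to the rinsing event.
(e) Entailed — every conjunct here is already in the original cracking event.
(f) Not entailed — Dara buttered the loaf, not the jar; the jar belongs to the cracking event.

(a), (b), (e)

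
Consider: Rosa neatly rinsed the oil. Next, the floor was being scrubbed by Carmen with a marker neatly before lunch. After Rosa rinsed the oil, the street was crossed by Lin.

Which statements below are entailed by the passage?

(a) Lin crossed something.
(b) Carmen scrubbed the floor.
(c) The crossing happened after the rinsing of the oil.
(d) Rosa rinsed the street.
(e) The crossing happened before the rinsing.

(a) Entailed — every conjunct here is already in the original crossing event.
(b) Entailed — 'scrub' is an activity; 'was scrubbing' entails that some scrubbing happened, so 'scrubbed' holds.
(c) Entailed — the narrative places the rinsing before the crossing.
(d) Not entailed — Rosa rinsed the oil, not the street; the street belongs to the crossing event.
(e) Not entailed — the narrative places the rinsing before the crossing, not after.

(a), (b), (c)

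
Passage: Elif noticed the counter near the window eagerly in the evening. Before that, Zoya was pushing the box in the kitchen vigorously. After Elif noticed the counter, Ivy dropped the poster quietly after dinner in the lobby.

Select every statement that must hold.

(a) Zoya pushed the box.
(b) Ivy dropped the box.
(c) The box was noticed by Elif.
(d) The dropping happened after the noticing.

(a), (d)

(a) Entailed — 'push' is an activity; 'was pushing' entails that some pushing happened, so 'pushed' holds.
(b) Not entailed — Ivy dropped the poster, not the box; the box belongs to the pushing event.
(c) Not entailed — Elif noticed the counter, not the box; the box belongs to the pushing event.
(d) Entailed — the narrative places the noticing before the dropping.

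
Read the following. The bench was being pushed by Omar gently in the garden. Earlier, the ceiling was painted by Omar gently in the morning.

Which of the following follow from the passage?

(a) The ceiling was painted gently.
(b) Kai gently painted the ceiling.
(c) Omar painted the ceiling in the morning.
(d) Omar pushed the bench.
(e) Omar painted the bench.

(a) Entailed — every conjunct here is already in the original painting event.
(b) Not entailed — the passage has Omar painting the ceiling, not Kai.
(c) Entailed — every conjunct here is already in the original painting event.
(d) Entailed — 'push' is an activity; 'was pushing' entails that some pushing happened, so 'pushed' holds.
(e) Not entailed — Omar painted the ceiling, not the bench; the bench belongs to the pushing event.

(a), (c), (d)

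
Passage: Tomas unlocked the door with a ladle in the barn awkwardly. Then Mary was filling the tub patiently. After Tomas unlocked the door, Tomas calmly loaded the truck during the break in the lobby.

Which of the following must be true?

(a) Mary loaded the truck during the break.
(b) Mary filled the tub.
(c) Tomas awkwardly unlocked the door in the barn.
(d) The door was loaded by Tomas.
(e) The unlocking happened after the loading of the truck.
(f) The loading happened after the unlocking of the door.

(c), (f)

(a) Not entailed — the passage has Tomas loading the truck, not Mary.
(b) Not entailed — 'was filling' is progressive on an accomplishment; it does not entail the completed 'filled'.
(c) Entailed — this follows by dropping conjuncts from the unlocking event's description.
(d) Not entailed — Tomas loaded the truck, not the door; the door belongs to the unlocking event.
(e) Not entailed — the narrative places the unlocking before the loading, not after.
(f) Entailed — the narrative places the unlocking before the loading.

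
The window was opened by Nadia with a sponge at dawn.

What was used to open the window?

'with a sponge' marks the instrument of the opening event.

a sponge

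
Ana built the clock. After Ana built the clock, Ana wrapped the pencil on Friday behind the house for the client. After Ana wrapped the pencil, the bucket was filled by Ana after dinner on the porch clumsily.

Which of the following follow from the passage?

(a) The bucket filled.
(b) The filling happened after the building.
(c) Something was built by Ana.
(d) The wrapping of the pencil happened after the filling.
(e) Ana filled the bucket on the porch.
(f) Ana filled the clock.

(a) Entailed — 'Ana filled the bucket' is causative; it entails the inchoative 'the bucket filled'.
(b) Entailed — the narrative places the building before the filling.
(c) Entailed — every conjunct here is already in the original building event.
(d) Not entailed — the narrative places the wrapping before the filling, not after.
(e) Entailed — every conjunct here is already in the original filling event.
(f) Not entailed — Ana filled the bucket, not the clock; the clock belongs to the building event.

(a), (b), (c), (e)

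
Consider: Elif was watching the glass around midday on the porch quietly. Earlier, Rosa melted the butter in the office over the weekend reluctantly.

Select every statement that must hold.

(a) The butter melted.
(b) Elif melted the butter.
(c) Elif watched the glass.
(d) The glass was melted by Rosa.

(a) Entailed — 'Rosa melted the butter' is causative; it entails the inchoative 'the butter melted'.
(b) Not entailed — the passage has Rosa melting the butter, not Elif.
(c) Entailed — 'watch' is an activity; 'was watching' entails that some watching happened, so 'watched' holds.
(d) Not entailed — Rosa melted the butter, not the glass; the glass belongs to the watching event.

(a), (c)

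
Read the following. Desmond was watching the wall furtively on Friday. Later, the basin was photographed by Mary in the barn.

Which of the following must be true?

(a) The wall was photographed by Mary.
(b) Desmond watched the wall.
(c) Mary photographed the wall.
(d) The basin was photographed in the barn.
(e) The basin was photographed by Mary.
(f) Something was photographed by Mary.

(a) Not entailed — Mary photographed the basin, not the wall; the wall belongs to the watching event.
(b) Entailed — 'watch' is an activity; 'was watching' entails that some watching happened, so 'watched' holds.
(c) Not entailed — Mary photographed the basin, not the wall; the wall belongs to the watching event.
(d) Entailed — generalizing the agent leaves a sub-description the original still satisfies.
(e) Entailed — this follows by dropping conjuncts from the photographing event's description.
(f) Entailed — this follows by dropping conjuncts from the photographing event's description.

(b), (d), (e), (f)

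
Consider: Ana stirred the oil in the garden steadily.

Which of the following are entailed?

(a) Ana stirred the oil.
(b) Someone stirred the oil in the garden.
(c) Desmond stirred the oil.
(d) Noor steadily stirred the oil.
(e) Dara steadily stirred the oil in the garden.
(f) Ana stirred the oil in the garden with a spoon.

(a), (b)

(a) Entailed — this follows by dropping conjuncts from the stirring event's description.
(b) Entailed — dropping 'steadily' and generalizing the agent leaves a sub-description the original still satisfies.
(c) Not entailed — the passage has Ana stirring the oil, not Desmond.
(d) Not entailed — the passage has Ana stirring the oil, not Noor.
(e) Not entailed — the passage has Ana stirring the oil, not Dara.
(f) Not entailed — 'with a spoon' adds information not in the original event.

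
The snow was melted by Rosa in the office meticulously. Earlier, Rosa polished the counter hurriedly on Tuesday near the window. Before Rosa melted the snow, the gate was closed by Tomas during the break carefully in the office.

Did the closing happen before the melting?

The narrative orders the closing before the melting.

yes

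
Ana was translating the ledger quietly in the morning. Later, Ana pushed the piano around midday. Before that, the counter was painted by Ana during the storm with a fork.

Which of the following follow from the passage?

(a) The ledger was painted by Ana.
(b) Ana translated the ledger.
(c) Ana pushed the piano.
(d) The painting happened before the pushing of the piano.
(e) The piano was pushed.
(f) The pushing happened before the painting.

(c), (d), (e)

(a) Not entailed — Ana painted the counter, not the ledger; the ledger belongs to the translating event.
(b) Not entailed — 'was translating' is progressive on an accomplishment; it does not entail the completed 'translated'.
(c) Entailed — the original entails any weakening of itself; this just drops 'around midday'.
(d) Entailed — the narrative places the painting before the pushing.
(e) Entailed — the original entails any weakening of itself; this just drops 'around midday' and generalizes the agent.
(f) Not entailed — the narrative places the painting before the pushing, not after.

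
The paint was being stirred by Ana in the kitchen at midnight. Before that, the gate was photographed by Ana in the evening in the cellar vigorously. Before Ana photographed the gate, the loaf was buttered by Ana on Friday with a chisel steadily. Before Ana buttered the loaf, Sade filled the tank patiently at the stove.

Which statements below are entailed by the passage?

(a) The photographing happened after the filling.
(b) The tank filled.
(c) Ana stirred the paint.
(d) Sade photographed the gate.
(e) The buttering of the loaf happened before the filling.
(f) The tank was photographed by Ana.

(a), (b), (c)

(a) Entailed — the narrative places the filling before the photographing.
(b) Entailed — 'Sade filled the tank' is causative; it entails the inchoative 'the tank filled'.
(c) Entailed — 'stir' is an activity; 'was stirring' entails that some stirring happened, so 'stirred' holds.
(d) Not entailed — the passage has Ana photographing the gate, not Sade.
(e) Not entailed — the narrative places the filling before the buttering, not after.
(f) Not entailed — Ana photographed the gate, not the tank; the tank belongs to the filling event.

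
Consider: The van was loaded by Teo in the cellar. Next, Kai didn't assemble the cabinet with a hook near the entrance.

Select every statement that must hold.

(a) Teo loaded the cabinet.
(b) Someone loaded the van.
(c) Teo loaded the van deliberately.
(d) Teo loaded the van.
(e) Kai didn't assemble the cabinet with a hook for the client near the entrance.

(b), (d), (e)

(a) Not entailed — Teo loaded the van, not the cabinet; the cabinet belongs to the assembling event.
(b) Entailed — dropping 'in the cellar' and generalizing the agent leaves a sub-description the original still satisfies.
(c) Not entailed — 'deliberately' adds information not in the original event.
(d) Entailed — the original entails any weakening of itself; this just drops 'in the cellar'.
(e) Entailed — under negation, adding a further restriction is entailed: if no such assembling event occurred, none occurred for the client either.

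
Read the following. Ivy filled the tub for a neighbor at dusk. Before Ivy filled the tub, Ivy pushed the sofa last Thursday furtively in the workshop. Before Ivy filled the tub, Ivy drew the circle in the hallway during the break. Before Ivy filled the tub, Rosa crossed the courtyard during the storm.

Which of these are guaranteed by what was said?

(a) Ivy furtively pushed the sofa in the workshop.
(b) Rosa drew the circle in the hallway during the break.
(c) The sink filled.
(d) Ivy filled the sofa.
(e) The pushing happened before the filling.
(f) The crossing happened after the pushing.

(a) Entailed — every conjunct here is already in the original pushing event.
(b) Not entailed — the passage has Ivy drawing the circle, not Rosa.
(c) Not entailed — the tub is what filled, not the sink.
(d) Not entailed — Ivy filled the tub, not the sofa; the sofa belongs to the pushing event.
(e) Entailed — the narrative places the pushing before the filling.
(f) Not entailed — the narrative doesn't order the pushing relative to the crossing.

(a), (e)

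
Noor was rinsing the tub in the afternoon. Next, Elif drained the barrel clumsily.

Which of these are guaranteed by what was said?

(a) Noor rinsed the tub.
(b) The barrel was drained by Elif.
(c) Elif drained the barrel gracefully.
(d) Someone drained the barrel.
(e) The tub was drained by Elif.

(a) Entailed — 'rinse' is an activity; 'was rinsing' entails that some rinsing happened, so 'rinsed' holds.
(b) Entailed — every conjunct here is already in the original draining event.
(c) Not entailed — 'gracefully' adds a manner not in (and inconsistent with) the original.
(d) Entailed — this follows by dropping conjuncts from the draining event's description.
(e) Not entailed — Elif drained the barrel, not the tub; the tub belongs to the rinsing event.

(a), (b), (d)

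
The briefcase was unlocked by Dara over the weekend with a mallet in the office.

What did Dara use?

a mallet

'with a mallet' marks the instrument of the unlocking event.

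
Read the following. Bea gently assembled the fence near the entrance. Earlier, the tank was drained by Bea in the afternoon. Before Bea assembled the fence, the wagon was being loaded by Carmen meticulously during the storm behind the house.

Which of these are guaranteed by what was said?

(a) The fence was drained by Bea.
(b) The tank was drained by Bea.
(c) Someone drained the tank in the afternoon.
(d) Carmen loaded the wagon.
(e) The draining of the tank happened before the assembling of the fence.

(a) Not entailed — Bea drained the tank, not the fence; the fence belongs to the assembling event.
(b) Entailed — this follows by dropping conjuncts from the draining event's description.
(c) Entailed — every conjunct here is already in the original draining event.
(d) Not entailed — 'was loading' is progressive on an accomplishment; it does not entail the completed 'loaded'.
(e) Entailed — the narrative places the draining before the assembling.

(b), (c), (e)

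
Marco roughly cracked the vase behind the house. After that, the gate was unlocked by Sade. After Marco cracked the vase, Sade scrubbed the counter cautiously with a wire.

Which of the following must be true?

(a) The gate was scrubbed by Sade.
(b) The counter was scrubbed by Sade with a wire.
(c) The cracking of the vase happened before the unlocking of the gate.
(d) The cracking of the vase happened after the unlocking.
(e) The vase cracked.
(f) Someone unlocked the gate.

(a) Not entailed — Sade scrubbed the counter, not the gate; the gate belongs to the unlocking event.
(b) Entailed — dropping 'cautiously' leaves a sub-description the original still satisfies.
(c) Entailed — the narrative places the cracking before the unlocking.
(d) Not entailed — the narrative places the cracking before the unlocking, not after.
(e) Entailed — 'Marco cracked the vase' is causative; it entails the inchoative 'the vase cracked'.
(f) Entailed — every conjunct here is already in the original unlocking event.

(b), (c), (e), (f)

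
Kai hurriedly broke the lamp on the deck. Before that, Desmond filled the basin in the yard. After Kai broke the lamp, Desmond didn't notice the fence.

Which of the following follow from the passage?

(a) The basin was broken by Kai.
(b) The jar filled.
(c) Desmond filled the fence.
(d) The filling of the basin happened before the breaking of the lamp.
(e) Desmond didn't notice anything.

(a) Not entailed — Kai broke the lamp, not the basin; the basin belongs to the filling event.
(b) Not entailed — the basin is what filled, not the jar.
(c) Not entailed — Desmond filled the basin, not the fence; the fence belongs to the noticing event.
(d) Entailed — the narrative places the filling before the breaking.
(e) Not entailed — the original only denies this specific event; Desmond may have noticed something else.

(d)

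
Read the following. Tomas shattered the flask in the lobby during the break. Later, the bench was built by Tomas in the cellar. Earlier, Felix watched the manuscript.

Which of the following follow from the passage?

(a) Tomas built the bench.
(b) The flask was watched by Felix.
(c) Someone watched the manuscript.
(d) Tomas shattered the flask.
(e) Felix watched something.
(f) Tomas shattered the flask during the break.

(a) Entailed — dropping 'in the cellar' leaves a sub-description the original still satisfies.
(b) Not entailed — Felix watched the manuscript, not the flask; the flask belongs to the shattering event.
(c) Entailed — this follows by dropping conjuncts from the watching event's description.
(d) Entailed — every conjunct here is already in the original shattering event.
(e) Entailed — the original entails any weakening of itself; this just generalizes the patient.
(f) Entailed — dropping 'in the lobby' leaves a sub-description the original still satisfies.

(a), (c), (d), (e), (f)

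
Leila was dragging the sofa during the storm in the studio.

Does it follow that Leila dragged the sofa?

yes

'drag' is atelic; if Leila was dragging the sofa, then Leila dragged the sofa (for some time).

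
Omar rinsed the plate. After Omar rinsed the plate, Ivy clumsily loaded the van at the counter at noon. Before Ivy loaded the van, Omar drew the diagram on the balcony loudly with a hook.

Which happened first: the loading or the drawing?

The connectives place the drawing before the loading.

the drawing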